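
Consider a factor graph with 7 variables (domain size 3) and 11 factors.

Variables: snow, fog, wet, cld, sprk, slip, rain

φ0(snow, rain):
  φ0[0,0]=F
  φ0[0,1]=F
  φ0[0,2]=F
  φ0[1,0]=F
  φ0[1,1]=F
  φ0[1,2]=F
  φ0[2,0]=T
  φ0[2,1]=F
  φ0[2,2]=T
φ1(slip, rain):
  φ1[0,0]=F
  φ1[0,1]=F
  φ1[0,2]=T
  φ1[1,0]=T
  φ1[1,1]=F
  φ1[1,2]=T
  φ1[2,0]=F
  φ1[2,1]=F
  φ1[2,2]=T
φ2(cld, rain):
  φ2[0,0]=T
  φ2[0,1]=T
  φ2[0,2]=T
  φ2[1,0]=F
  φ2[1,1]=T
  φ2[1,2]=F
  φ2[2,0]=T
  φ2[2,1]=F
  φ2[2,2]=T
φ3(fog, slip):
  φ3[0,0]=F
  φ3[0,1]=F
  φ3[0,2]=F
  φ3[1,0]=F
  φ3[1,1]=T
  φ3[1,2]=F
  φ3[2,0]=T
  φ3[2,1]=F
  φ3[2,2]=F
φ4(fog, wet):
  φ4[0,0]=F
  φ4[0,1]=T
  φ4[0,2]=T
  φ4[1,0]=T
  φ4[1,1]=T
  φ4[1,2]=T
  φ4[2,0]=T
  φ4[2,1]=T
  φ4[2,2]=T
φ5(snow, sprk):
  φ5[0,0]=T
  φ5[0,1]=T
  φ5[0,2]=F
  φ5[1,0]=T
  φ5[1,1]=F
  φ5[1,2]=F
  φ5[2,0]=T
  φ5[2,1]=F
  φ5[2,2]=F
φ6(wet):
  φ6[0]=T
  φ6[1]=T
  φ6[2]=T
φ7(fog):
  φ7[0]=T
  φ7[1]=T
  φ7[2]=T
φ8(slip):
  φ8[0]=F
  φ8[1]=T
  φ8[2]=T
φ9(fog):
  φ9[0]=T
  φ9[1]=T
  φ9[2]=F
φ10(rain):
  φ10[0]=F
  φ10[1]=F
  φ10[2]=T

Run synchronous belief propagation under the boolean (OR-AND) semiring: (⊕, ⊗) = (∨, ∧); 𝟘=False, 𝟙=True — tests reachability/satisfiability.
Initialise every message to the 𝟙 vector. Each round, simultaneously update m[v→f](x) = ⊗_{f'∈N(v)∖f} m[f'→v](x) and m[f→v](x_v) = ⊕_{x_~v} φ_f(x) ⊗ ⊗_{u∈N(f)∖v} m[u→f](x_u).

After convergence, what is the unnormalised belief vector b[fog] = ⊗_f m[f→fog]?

init: all messages = 𝟙 over 3 values
r1 m[φ0→snow] = [F, F, T]
r1 m[φ0→rain] = [T, F, T]
r1 m[φ1→slip] = [T, T, T]
r1 m[φ1→rain] = [T, F, T]
r1 m[φ2→cld] = [T, T, T]
r1 m[φ2→rain] = [T, T, T]
r1 m[φ3→fog] = [F, T, T]
r1 m[φ3→slip] = [T, T, F]
r1 m[φ4→fog] = [T, T, T]
r1 m[φ4→wet] = [T, T, T]
r1 m[φ5→snow] = [T, T, T]
r1 m[φ5→sprk] = [T, T, F]
r1 m[φ6→wet] = [T, T, T]
r1 m[φ7→fog] = [T, T, T]
r1 m[φ8→slip] = [F, T, T]
r1 m[φ9→fog] = [T, T, F]
r1 m[φ10→rain] = [F, F, T]
r1 m[snow→φ0] = [T, T, T]
r1 m[snow→φ5] = [T, T, T]
r1 m[fog→φ3] = [T, T, T]
r1 m[fog→φ4] = [T, T, T]
r1 m[fog→φ7] = [T, T, T]
r1 m[fog→φ9] = [T, T, T]
r1 m[wet→φ4] = [T, T, T]
r1 m[wet→φ6] = [T, T, T]
r1 m[cld→φ2] = [T, T, T]
r1 m[sprk→φ5] = [T, T, T]
r1 m[slip→φ1] = [T, T, T]
r1 m[slip→φ3] = [T, T, T]
r1 m[slip→φ8] = [T, T, T]
r1 m[rain→φ0] = [T, T, T]
r1 m[rain→φ1] = [T, T, T]
r1 m[rain→φ2] = [T, T, T]
r1 m[rain→φ10] = [T, T, T]
r2 m[φ0→snow] = [F, F, T]
r2 m[φ0→rain] = [T, F, T]
r2 m[φ1→slip] = [T, T, T]
r2 m[φ1→rain] = [T, F, T]
r2 m[φ2→cld] = [T, T, T]
r2 m[φ2→rain] = [T, T, T]
r2 m[φ3→fog] = [F, T, T]
r2 m[φ3→slip] = [T, T, F]
r2 m[φ4→fog] = [T, T, T]
r2 m[φ4→wet] = [T, T, T]
r2 m[φ5→snow] = [T, T, T]
r2 m[φ5→sprk] = [T, T, F]
r2 m[φ6→wet] = [T, T, T]
r2 m[φ7→fog] = [T, T, T]
r2 m[φ8→slip] = [F, T, T]
r2 m[φ9→fog] = [T, T, F]
r2 m[φ10→rain] = [F, F, T]
r2 m[snow→φ0] = [T, T, T]
r2 m[snow→φ5] = [F, F, T]
r2 m[fog→φ3] = [T, T, F]
r2 m[fog→φ4] = [F, T, F]
r2 m[fog→φ7] = [F, T, F]
r2 m[fog→φ9] = [F, T, T]
r2 m[wet→φ4] = [T, T, T]
r2 m[wet→φ6] = [T, T, T]
r2 m[cld→φ2] = [T, T, T]
r2 m[sprk→φ5] = [T, T, T]
r2 m[slip→φ1] = [F, T, F]
r2 m[slip→φ3] = [F, T, T]
r2 m[slip→φ8] = [T, T, F]
r2 m[rain→φ0] = [F, F, T]
r2 m[rain→φ1] = [F, F, T]
r2 m[rain→φ2] = [F, F, T]
r2 m[rain→φ10] = [T, F, T]
r3 m[φ0→snow] = [F, F, T]
r3 m[φ0→rain] = [T, F, T]
r3 m[φ1→slip] = [T, T, T]
r3 m[φ1→rain] = [T, F, T]
r3 m[φ2→cld] = [T, F, T]
r3 m[φ2→rain] = [T, T, T]
r3 m[φ3→fog] = [F, T, F]
r3 m[φ3→slip] = [F, T, F]
r3 m[φ4→fog] = [T, T, T]
r3 m[φ4→wet] = [T, T, T]
r3 m[φ5→snow] = [T, T, T]
r3 m[φ5→sprk] = [T, F, F]
r3 m[φ6→wet] = [T, T, T]
r3 m[φ7→fog] = [T, T, T]
r3 m[φ8→slip] = [F, T, T]
r3 m[φ9→fog] = [T, T, F]
r3 m[φ10→rain] = [F, F, T]
r3 m[snow→φ0] = [T, T, T]
r3 m[snow→φ5] = [F, F, T]
r3 m[fog→φ3] = [T, T, F]
r3 m[fog→φ4] = [F, T, F]
r3 m[fog→φ7] = [F, T, F]
r3 m[fog→φ9] = [F, T, T]
r3 m[wet→φ4] = [T, T, T]
r3 m[wet→φ6] = [T, T, T]
r3 m[cld→φ2] = [T, T, T]
r3 m[sprk→φ5] = [T, T, T]
r3 m[slip→φ1] = [F, T, F]
r3 m[slip→φ3] = [F, T, T]
r3 m[slip→φ8] = [T, T, F]
r3 m[rain→φ0] = [F, F, T]
r3 m[rain→φ1] = [F, F, T]
r3 m[rain→φ2] = [F, F, T]
r3 m[rain→φ10] = [T, F, T]
r4 m[φ0→snow] = [F, F, T]
r4 m[φ0→rain] = [T, F, T]
r4 m[φ1→slip] = [T, T, T]
r4 m[φ1→rain] = [T, F, T]
r4 m[φ2→cld] = [T, F, T]
r4 m[φ2→rain] = [T, T, T]
r4 m[φ3→fog] = [F, T, F]
r4 m[φ3→slip] = [F, T, F]
r4 m[φ4→fog] = [T, T, T]
r4 m[φ4→wet] = [T, T, T]
r4 m[φ5→snow] = [T, T, T]
r4 m[φ5→sprk] = [T, F, F]
r4 m[φ6→wet] = [T, T, T]
r4 m[φ7→fog] = [T, T, T]
r4 m[φ8→slip] = [F, T, T]
r4 m[φ9→fog] = [T, T, F]
r4 m[φ10→rain] = [F, F, T]
r4 m[snow→φ0] = [T, T, T]
r4 m[snow→φ5] = [F, F, T]
r4 m[fog→φ3] = [T, T, F]
r4 m[fog→φ4] = [F, T, F]
r4 m[fog→φ7] = [F, T, F]
r4 m[fog→φ9] = [F, T, F]
r4 m[wet→φ4] = [T, T, T]
r4 m[wet→φ6] = [T, T, T]
r4 m[cld→φ2] = [T, T, T]
r4 m[sprk→φ5] = [T, T, T]
r4 m[slip→φ1] = [F, T, F]
r4 m[slip→φ3] = [F, T, T]
r4 m[slip→φ8] = [F, T, F]
r4 m[rain→φ0] = [F, F, T]
r4 m[rain→φ1] = [F, F, T]
r4 m[rain→φ2] = [F, F, T]
r4 m[rain→φ10] = [T, F, T]
r5 m[φ0→snow] = [F, F, T]
r5 m[φ0→rain] = [T, F, T]
r5 m[φ1→slip] = [T, T, T]
r5 m[φ1→rain] = [T, F, T]
r5 m[φ2→cld] = [T, F, T]
r5 m[φ2→rain] = [T, T, T]
r5 m[φ3→fog] = [F, T, F]
r5 m[φ3→slip] = [F, T, F]
r5 m[φ4→fog] = [T, T, T]
r5 m[φ4→wet] = [T, T, T]
r5 m[φ5→snow] = [T, T, T]
r5 m[φ5→sprk] = [T, F, F]
r5 m[φ6→wet] = [T, T, T]
r5 m[φ7→fog] = [T, T, T]
r5 m[φ8→slip] = [F, T, T]
r5 m[φ9→fog] = [T, T, F]
r5 m[φ10→rain] = [F, F, T]
r5 m[snow→φ0] = [T, T, T]
r5 m[snow→φ5] = [F, F, T]
r5 m[fog→φ3] = [T, T, F]
r5 m[fog→φ4] = [F, T, F]
r5 m[fog→φ7] = [F, T, F]
r5 m[fog→φ9] = [F, T, F]
r5 m[wet→φ4] = [T, T, T]
r5 m[wet→φ6] = [T, T, T]
r5 m[cld→φ2] = [T, T, T]
r5 m[sprk→φ5] = [T, T, T]
r5 m[slip→φ1] = [F, T, F]
r5 m[slip→φ3] = [F, T, T]
r5 m[slip→φ8] = [F, T, F]
r5 m[rain→φ0] = [F, F, T]
r5 m[rain→φ1] = [F, F, T]
r5 m[rain→φ2] = [F, F, T]
r5 m[rain→φ10] = [T, F, T]
fixed point reached at round 5
b[fog] = ⊗ incoming = [F, T, F]

b[fog] = [F, T, F]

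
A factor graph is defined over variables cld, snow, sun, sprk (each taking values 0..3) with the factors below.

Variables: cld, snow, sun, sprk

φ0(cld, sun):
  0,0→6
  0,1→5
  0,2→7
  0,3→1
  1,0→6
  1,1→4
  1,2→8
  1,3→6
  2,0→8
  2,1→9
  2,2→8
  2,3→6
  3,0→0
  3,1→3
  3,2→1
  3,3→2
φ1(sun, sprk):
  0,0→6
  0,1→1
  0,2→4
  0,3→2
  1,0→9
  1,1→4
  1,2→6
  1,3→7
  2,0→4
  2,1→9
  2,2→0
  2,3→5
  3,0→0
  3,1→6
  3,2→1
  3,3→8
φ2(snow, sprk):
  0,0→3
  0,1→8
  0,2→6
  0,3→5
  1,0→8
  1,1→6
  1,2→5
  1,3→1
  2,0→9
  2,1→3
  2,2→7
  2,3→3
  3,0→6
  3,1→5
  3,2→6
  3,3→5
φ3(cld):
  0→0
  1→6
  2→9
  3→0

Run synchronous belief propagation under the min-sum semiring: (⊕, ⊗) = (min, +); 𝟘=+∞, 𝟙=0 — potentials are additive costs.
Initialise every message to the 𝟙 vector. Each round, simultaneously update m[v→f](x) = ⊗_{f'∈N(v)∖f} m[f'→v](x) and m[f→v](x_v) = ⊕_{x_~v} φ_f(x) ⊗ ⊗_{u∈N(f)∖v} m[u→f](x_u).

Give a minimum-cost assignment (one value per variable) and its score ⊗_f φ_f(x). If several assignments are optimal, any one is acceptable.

init: all messages = 𝟙 over 4 values
r1 m[φ0→cld] = [1, 4, 6, 0]
r1 m[φ0→sun] = [0, 3, 1, 1]
r1 m[φ1→sun] = [1, 4, 0, 0]
r1 m[φ1→sprk] = [0, 1, 0, 2]
r1 m[φ2→snow] = [3, 1, 3, 5]
r1 m[φ2→sprk] = [3, 3, 5, 1]
r1 m[φ3→cld] = [0, 6, 9, 0]
r1 m[cld→φ0] = [0, 0, 0, 0]
r1 m[cld→φ3] = [0, 0, 0, 0]
r1 m[snow→φ2] = [0, 0, 0, 0]
r1 m[sun→φ0] = [0, 0, 0, 0]
r1 m[sun→φ1] = [0, 0, 0, 0]
r1 m[sprk→φ1] = [0, 0, 0, 0]
r1 m[sprk→φ2] = [0, 0, 0, 0]
r2 m[φ0→cld] = [1, 4, 6, 0]
r2 m[φ0→sun] = [0, 3, 1, 1]
r2 m[φ1→sun] = [1, 4, 0, 0]
r2 m[φ1→sprk] = [0, 1, 0, 2]
r2 m[φ2→snow] = [3, 1, 3, 5]
r2 m[φ2→sprk] = [3, 3, 5, 1]
r2 m[φ3→cld] = [0, 6, 9, 0]
r2 m[cld→φ0] = [0, 6, 9, 0]
r2 m[cld→φ3] = [1, 4, 6, 0]
r2 m[snow→φ2] = [0, 0, 0, 0]
r2 m[sun→φ0] = [1, 4, 0, 0]
r2 m[sun→φ1] = [0, 3, 1, 1]
r2 m[sprk→φ1] = [3, 3, 5, 1]
r2 m[sprk→φ2] = [0, 1, 0, 2]
r3 m[φ0→cld] = [1, 6, 6, 1]
r3 m[φ0→sun] = [0, 3, 1, 1]
r3 m[φ1→sun] = [3, 7, 5, 3]
r3 m[φ1→sprk] = [1, 1, 1, 2]
r3 m[φ2→snow] = [3, 3, 4, 6]
r3 m[φ2→sprk] = [3, 3, 5, 1]
r3 m[φ3→cld] = [0, 6, 9, 0]
r3 m[cld→φ0] = [0, 6, 9, 0]
r3 m[cld→φ3] = [1, 4, 6, 0]
r3 m[snow→φ2] = [0, 0, 0, 0]
r3 m[sun→φ0] = [1, 4, 0, 0]
r3 m[sun→φ1] = [0, 3, 1, 1]
r3 m[sprk→φ1] = [3, 3, 5, 1]
r3 m[sprk→φ2] = [0, 1, 0, 2]
r4 m[φ0→cld] = [1, 6, 6, 1]
r4 m[φ0→sun] = [0, 3, 1, 1]
r4 m[φ1→sun] = [3, 7, 5, 3]
r4 m[φ1→sprk] = [1, 1, 1, 2]
r4 m[φ2→snow] = [3, 3, 4, 6]
r4 m[φ2→sprk] = [3, 3, 5, 1]
r4 m[φ3→cld] = [0, 6, 9, 0]
r4 m[cld→φ0] = [0, 6, 9, 0]
r4 m[cld→φ3] = [1, 6, 6, 1]
r4 m[snow→φ2] = [0, 0, 0, 0]
r4 m[sun→φ0] = [3, 7, 5, 3]
r4 m[sun→φ1] = [0, 3, 1, 1]
r4 m[sprk→φ1] = [3, 3, 5, 1]
r4 m[sprk→φ2] = [1, 1, 1, 2]
r5 m[φ0→cld] = [4, 9, 9, 3]
r5 m[φ0→sun] = [0, 3, 1, 1]
r5 m[φ1→sun] = [3, 7, 5, 3]
r5 m[φ1→sprk] = [1, 1, 1, 2]
r5 m[φ2→snow] = [4, 3, 4, 6]
r5 m[φ2→sprk] = [3, 3, 5, 1]
r5 m[φ3→cld] = [0, 6, 9, 0]
r5 m[cld→φ0] = [0, 6, 9, 0]
r5 m[cld→φ3] = [1, 6, 6, 1]
r5 m[snow→φ2] = [0, 0, 0, 0]
r5 m[sun→φ0] = [3, 7, 5, 3]
r5 m[sun→φ1] = [0, 3, 1, 1]
r5 m[sprk→φ1] = [3, 3, 5, 1]
r5 m[sprk→φ2] = [1, 1, 1, 2]
r6 m[φ0→cld] = [4, 9, 9, 3]
r6 m[φ0→sun] = [0, 3, 1, 1]
r6 m[φ1→sun] = [3, 7, 5, 3]
r6 m[φ1→sprk] = [1, 1, 1, 2]
r6 m[φ2→snow] = [4, 3, 4, 6]
r6 m[φ2→sprk] = [3, 3, 5, 1]
r6 m[φ3→cld] = [0, 6, 9, 0]
r6 m[cld→φ0] = [0, 6, 9, 0]
r6 m[cld→φ3] = [4, 9, 9, 3]
r6 m[snow→φ2] = [0, 0, 0, 0]
r6 m[sun→φ0] = [3, 7, 5, 3]
r6 m[sun→φ1] = [0, 3, 1, 1]
r6 m[sprk→φ1] = [3, 3, 5, 1]
r6 m[sprk→φ2] = [1, 1, 1, 2]
r7 m[φ0→cld] = [4, 9, 9, 3]
r7 m[φ0→sun] = [0, 3, 1, 1]
r7 m[φ1→sun] = [3, 7, 5, 3]
r7 m[φ1→sprk] = [1, 1, 1, 2]
r7 m[φ2→snow] = [4, 3, 4, 6]
r7 m[φ2→sprk] = [3, 3, 5, 1]
r7 m[φ3→cld] = [0, 6, 9, 0]
r7 m[cld→φ0] = [0, 6, 9, 0]
r7 m[cld→φ3] = [4, 9, 9, 3]
r7 m[snow→φ2] = [0, 0, 0, 0]
r7 m[sun→φ0] = [3, 7, 5, 3]
r7 m[sun→φ1] = [0, 3, 1, 1]
r7 m[sprk→φ1] = [3, 3, 5, 1]
r7 m[sprk→φ2] = [1, 1, 1, 2]
fixed point reached at round 7
traceback from cld: (cld=3, snow=1, sun=0, sprk=3), score=3

assignment: (cld=3, snow=1, sun=0, sprk=3); score = 3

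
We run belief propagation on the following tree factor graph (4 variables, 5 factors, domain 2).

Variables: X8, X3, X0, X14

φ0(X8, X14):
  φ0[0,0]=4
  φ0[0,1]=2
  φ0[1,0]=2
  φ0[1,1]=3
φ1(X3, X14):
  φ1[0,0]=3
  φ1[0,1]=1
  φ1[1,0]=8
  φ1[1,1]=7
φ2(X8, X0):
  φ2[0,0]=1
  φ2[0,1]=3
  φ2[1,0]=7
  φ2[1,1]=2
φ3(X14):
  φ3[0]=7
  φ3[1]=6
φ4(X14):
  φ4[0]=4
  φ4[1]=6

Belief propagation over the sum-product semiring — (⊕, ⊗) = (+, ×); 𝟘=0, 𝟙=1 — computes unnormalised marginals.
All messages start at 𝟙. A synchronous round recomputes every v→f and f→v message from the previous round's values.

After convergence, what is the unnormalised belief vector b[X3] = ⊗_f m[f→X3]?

b[X3] = [4116, 16436]

init: all messages = 𝟙 over 2 values
r1 m[φ0→X8] = [6, 5]
r1 m[φ0→X14] = [6, 5]
r1 m[φ1→X3] = [4, 15]
r1 m[φ1→X14] = [11, 8]
r1 m[φ2→X8] = [4, 9]
r1 m[φ2→X0] = [8, 5]
r1 m[φ3→X14] = [7, 6]
r1 m[φ4→X14] = [4, 6]
r1 m[X8→φ0] = [1, 1]
r1 m[X8→φ2] = [1, 1]
r1 m[X3→φ1] = [1, 1]
r1 m[X0→φ2] = [1, 1]
r1 m[X14→φ0] = [1, 1]
r1 m[X14→φ1] = [1, 1]
r1 m[X14→φ3] = [1, 1]
r1 m[X14→φ4] = [1, 1]
r2 m[φ0→X8] = [6, 5]
r2 m[φ0→X14] = [6, 5]
r2 m[φ1→X3] = [4, 15]
r2 m[φ1→X14] = [11, 8]
r2 m[φ2→X8] = [4, 9]
r2 m[φ2→X0] = [8, 5]
r2 m[φ3→X14] = [7, 6]
r2 m[φ4→X14] = [4, 6]
r2 m[X8→φ0] = [4, 9]
r2 m[X8→φ2] = [6, 5]
r2 m[X3→φ1] = [1, 1]
r2 m[X0→φ2] = [1, 1]
r2 m[X14→φ0] = [308, 288]
r2 m[X14→φ1] = [168, 180]
r2 m[X14→φ3] = [264, 240]
r2 m[X14→φ4] = [462, 240]
r3 m[φ0→X8] = [1808, 1480]
r3 m[φ0→X14] = [34, 35]
r3 m[φ1→X3] = [684, 2604]
r3 m[φ1→X14] = [11, 8]
r3 m[φ2→X8] = [4, 9]
r3 m[φ2→X0] = [41, 28]
r3 m[φ3→X14] = [7, 6]
r3 m[φ4→X14] = [4, 6]
r3 m[X8→φ0] = [4, 9]
r3 m[X8→φ2] = [6, 5]
r3 m[X3→φ1] = [1, 1]
r3 m[X0→φ2] = [1, 1]
r3 m[X14→φ0] = [308, 288]
r3 m[X14→φ1] = [168, 180]
r3 m[X14→φ3] = [264, 240]
r3 m[X14→φ4] = [462, 240]
r4 m[φ0→X8] = [1808, 1480]
r4 m[φ0→X14] = [34, 35]
r4 m[φ1→X3] = [684, 2604]
r4 m[φ1→X14] = [11, 8]
r4 m[φ2→X8] = [4, 9]
r4 m[φ2→X0] = [41, 28]
r4 m[φ3→X14] = [7, 6]
r4 m[φ4→X14] = [4, 6]
r4 m[X8→φ0] = [4, 9]
r4 m[X8→φ2] = [1808, 1480]
r4 m[X3→φ1] = [1, 1]
r4 m[X0→φ2] = [1, 1]
r4 m[X14→φ0] = [308, 288]
r4 m[X14→φ1] = [952, 1260]
r4 m[X14→φ3] = [1496, 1680]
r4 m[X14→φ4] = [2618, 1680]
r5 m[φ0→X8] = [1808, 1480]
r5 m[φ0→X14] = [34, 35]
r5 m[φ1→X3] = [4116, 16436]
r5 m[φ1→X14] = [11, 8]
r5 m[φ2→X8] = [4, 9]
r5 m[φ2→X0] = [12168, 8384]
r5 m[φ3→X14] = [7, 6]
r5 m[φ4→X14] = [4, 6]
r5 m[X8→φ0] = [4, 9]
r5 m[X8→φ2] = [1808, 1480]
r5 m[X3→φ1] = [1, 1]
r5 m[X0→φ2] = [1, 1]
r5 m[X14→φ0] = [308, 288]
r5 m[X14→φ1] = [952, 1260]
r5 m[X14→φ3] = [1496, 1680]
r5 m[X14→φ4] = [2618, 1680]
r6 m[φ0→X8] = [1808, 1480]
r6 m[φ0→X14] = [34, 35]
r6 m[φ1→X3] = [4116, 16436]
r6 m[φ1→X14] = [11, 8]
r6 m[φ2→X8] = [4, 9]
r6 m[φ2→X0] = [12168, 8384]
r6 m[φ3→X14] = [7, 6]
r6 m[φ4→X14] = [4, 6]
r6 m[X8→φ0] = [4, 9]
r6 m[X8→φ2] = [1808, 1480]
r6 m[X3→φ1] = [1, 1]
r6 m[X0→φ2] = [1, 1]
r6 m[X14→φ0] = [308, 288]
r6 m[X14→φ1] = [952, 1260]
r6 m[X14→φ3] = [1496, 1680]
r6 m[X14→φ4] = [2618, 1680]
fixed point reached at round 6
b[X3] = ⊗ incoming = [4116, 16436]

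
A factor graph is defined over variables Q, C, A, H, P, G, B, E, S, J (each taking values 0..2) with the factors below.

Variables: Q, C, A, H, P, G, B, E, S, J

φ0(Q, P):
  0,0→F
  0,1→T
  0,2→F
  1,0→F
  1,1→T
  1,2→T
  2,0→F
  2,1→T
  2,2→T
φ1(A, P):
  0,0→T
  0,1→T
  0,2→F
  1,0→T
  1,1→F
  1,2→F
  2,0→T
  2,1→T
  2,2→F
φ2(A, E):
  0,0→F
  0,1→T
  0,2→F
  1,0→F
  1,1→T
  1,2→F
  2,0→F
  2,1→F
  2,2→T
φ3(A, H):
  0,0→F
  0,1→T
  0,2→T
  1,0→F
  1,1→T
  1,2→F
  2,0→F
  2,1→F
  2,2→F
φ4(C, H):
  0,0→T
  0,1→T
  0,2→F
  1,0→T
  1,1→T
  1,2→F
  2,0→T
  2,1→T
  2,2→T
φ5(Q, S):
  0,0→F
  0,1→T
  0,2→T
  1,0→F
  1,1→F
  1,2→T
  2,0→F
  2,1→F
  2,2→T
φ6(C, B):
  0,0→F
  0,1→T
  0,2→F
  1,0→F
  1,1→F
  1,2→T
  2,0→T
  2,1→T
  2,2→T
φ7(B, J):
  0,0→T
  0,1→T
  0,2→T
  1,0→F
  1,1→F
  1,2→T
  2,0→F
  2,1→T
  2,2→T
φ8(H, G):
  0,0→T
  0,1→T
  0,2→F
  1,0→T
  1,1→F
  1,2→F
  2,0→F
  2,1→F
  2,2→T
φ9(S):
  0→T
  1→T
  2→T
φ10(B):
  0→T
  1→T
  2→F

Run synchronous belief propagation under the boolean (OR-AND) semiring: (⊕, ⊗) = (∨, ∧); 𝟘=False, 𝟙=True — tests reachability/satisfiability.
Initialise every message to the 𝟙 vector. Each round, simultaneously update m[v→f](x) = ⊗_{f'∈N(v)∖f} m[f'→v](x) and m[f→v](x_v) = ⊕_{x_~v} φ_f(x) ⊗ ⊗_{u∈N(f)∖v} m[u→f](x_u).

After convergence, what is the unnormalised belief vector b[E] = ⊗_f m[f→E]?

b[E] = [F, T, F]

init: all messages = 𝟙 over 3 values
r1 m[φ0→Q] = [T, T, T]
r1 m[φ0→P] = [F, T, T]
r1 m[φ1→A] = [T, T, T]
r1 m[φ1→P] = [T, T, F]
r1 m[φ2→A] = [T, T, T]
r1 m[φ2→E] = [F, T, T]
r1 m[φ3→A] = [T, T, F]
r1 m[φ3→H] = [F, T, T]
r1 m[φ4→C] = [T, T, T]
r1 m[φ4→H] = [T, T, T]
r1 m[φ5→Q] = [T, T, T]
r1 m[φ5→S] = [F, T, T]
r1 m[φ6→C] = [T, T, T]
r1 m[φ6→B] = [T, T, T]
r1 m[φ7→B] = [T, T, T]
r1 m[φ7→J] = [T, T, T]
r1 m[φ8→H] = [T, T, T]
r1 m[φ8→G] = [T, T, T]
r1 m[φ9→S] = [T, T, T]
r1 m[φ10→B] = [T, T, F]
r1 m[Q→φ0] = [T, T, T]
r1 m[Q→φ5] = [T, T, T]
r1 m[C→φ4] = [T, T, T]
r1 m[C→φ6] = [T, T, T]
r1 m[A→φ1] = [T, T, T]
r1 m[A→φ2] = [T, T, T]
r1 m[A→φ3] = [T, T, T]
r1 m[H→φ3] = [T, T, T]
r1 m[H→φ4] = [T, T, T]
r1 m[H→φ8] = [T, T, T]
r1 m[P→φ0] = [T, T, T]
r1 m[P→φ1] = [T, T, T]
r1 m[G→φ8] = [T, T, T]
r1 m[B→φ6] = [T, T, T]
r1 m[B→φ7] = [T, T, T]
r1 m[B→φ10] = [T, T, T]
r1 m[E→φ2] = [T, T, T]
r1 m[S→φ5] = [T, T, T]
r1 m[S→φ9] = [T, T, T]
r1 m[J→φ7] = [T, T, T]
r2 m[φ0→Q] = [T, T, T]
r2 m[φ0→P] = [F, T, T]
r2 m[φ1→A] = [T, T, T]
r2 m[φ1→P] = [T, T, F]
r2 m[φ2→A] = [T, T, T]
r2 m[φ2→E] = [F, T, T]
r2 m[φ3→A] = [T, T, F]
r2 m[φ3→H] = [F, T, T]
r2 m[φ4→C] = [T, T, T]
r2 m[φ4→H] = [T, T, T]
r2 m[φ5→Q] = [T, T, T]
r2 m[φ5→S] = [F, T, T]
r2 m[φ6→C] = [T, T, T]
r2 m[φ6→B] = [T, T, T]
r2 m[φ7→B] = [T, T, T]
r2 m[φ7→J] = [T, T, T]
r2 m[φ8→H] = [T, T, T]
r2 m[φ8→G] = [T, T, T]
r2 m[φ9→S] = [T, T, T]
r2 m[φ10→B] = [T, T, F]
r2 m[Q→φ0] = [T, T, T]
r2 m[Q→φ5] = [T, T, T]
r2 m[C→φ4] = [T, T, T]
r2 m[C→φ6] = [T, T, T]
r2 m[A→φ1] = [T, T, F]
r2 m[A→φ2] = [T, T, F]
r2 m[A→φ3] = [T, T, T]
r2 m[H→φ3] = [T, T, T]
r2 m[H→φ4] = [F, T, T]
r2 m[H→φ8] = [F, T, T]
r2 m[P→φ0] = [T, T, F]
r2 m[P→φ1] = [F, T, T]
r2 m[G→φ8] = [T, T, T]
r2 m[B→φ6] = [T, T, F]
r2 m[B→φ7] = [T, T, F]
r2 m[B→φ10] = [T, T, T]
r2 m[E→φ2] = [T, T, T]
r2 m[S→φ5] = [T, T, T]
r2 m[S→φ9] = [F, T, T]
r2 m[J→φ7] = [T, T, T]
r3 m[φ0→Q] = [T, T, T]
r3 m[φ0→P] = [F, T, T]
r3 m[φ1→A] = [T, F, T]
r3 m[φ1→P] = [T, T, F]
r3 m[φ2→A] = [T, T, T]
r3 m[φ2→E] = [F, T, F]
r3 m[φ3→A] = [T, T, F]
r3 m[φ3→H] = [F, T, T]
r3 m[φ4→C] = [T, T, T]
r3 m[φ4→H] = [T, T, T]
r3 m[φ5→Q] = [T, T, T]
r3 m[φ5→S] = [F, T, T]
r3 m[φ6→C] = [T, F, T]
r3 m[φ6→B] = [T, T, T]
r3 m[φ7→B] = [T, T, T]
r3 m[φ7→J] = [T, T, T]
r3 m[φ8→H] = [T, T, T]
r3 m[φ8→G] = [T, F, T]
r3 m[φ9→S] = [T, T, T]
r3 m[φ10→B] = [T, T, F]
r3 m[Q→φ0] = [T, T, T]
r3 m[Q→φ5] = [T, T, T]
r3 m[C→φ4] = [T, T, T]
r3 m[C→φ6] = [T, T, T]
r3 m[A→φ1] = [T, T, F]
r3 m[A→φ2] = [T, T, F]
r3 m[A→φ3] = [T, T, T]
r3 m[H→φ3] = [T, T, T]
r3 m[H→φ4] = [F, T, T]
r3 m[H→φ8] = [F, T, T]
r3 m[P→φ0] = [T, T, F]
r3 m[P→φ1] = [F, T, T]
r3 m[G→φ8] = [T, T, T]
r3 m[B→φ6] = [T, T, F]
r3 m[B→φ7] = [T, T, F]
r3 m[B→φ10] = [T, T, T]
r3 m[E→φ2] = [T, T, T]
r3 m[S→φ5] = [T, T, T]
r3 m[S→φ9] = [F, T, T]
r3 m[J→φ7] = [T, T, T]
r4 m[φ0→Q] = [T, T, T]
r4 m[φ0→P] = [F, T, T]
r4 m[φ1→A] = [T, F, T]
r4 m[φ1→P] = [T, T, F]
r4 m[φ2→A] = [T, T, T]
r4 m[φ2→E] = [F, T, F]
r4 m[φ3→A] = [T, T, F]
r4 m[φ3→H] = [F, T, T]
r4 m[φ4→C] = [T, T, T]
r4 m[φ4→H] = [T, T, T]
r4 m[φ5→Q] = [T, T, T]
r4 m[φ5→S] = [F, T, T]
r4 m[φ6→C] = [T, F, T]
r4 m[φ6→B] = [T, T, T]
r4 m[φ7→B] = [T, T, T]
r4 m[φ7→J] = [T, T, T]
r4 m[φ8→H] = [T, T, T]
r4 m[φ8→G] = [T, F, T]
r4 m[φ9→S] = [T, T, T]
r4 m[φ10→B] = [T, T, F]
r4 m[Q→φ0] = [T, T, T]
r4 m[Q→φ5] = [T, T, T]
r4 m[C→φ4] = [T, F, T]
r4 m[C→φ6] = [T, T, T]
r4 m[A→φ1] = [T, T, F]
r4 m[A→φ2] = [T, F, F]
r4 m[A→φ3] = [T, F, T]
r4 m[H→φ3] = [T, T, T]
r4 m[H→φ4] = [F, T, T]
r4 m[H→φ8] = [F, T, T]
r4 m[P→φ0] = [T, T, F]
r4 m[P→φ1] = [F, T, T]
r4 m[G→φ8] = [T, T, T]
r4 m[B→φ6] = [T, T, F]
r4 m[B→φ7] = [T, T, F]
r4 m[B→φ10] = [T, T, T]
r4 m[E→φ2] = [T, T, T]
r4 m[S→φ5] = [T, T, T]
r4 m[S→φ9] = [F, T, T]
r4 m[J→φ7] = [T, T, T]
r5 m[φ0→Q] = [T, T, T]
r5 m[φ0→P] = [F, T, T]
r5 m[φ1→A] = [T, F, T]
r5 m[φ1→P] = [T, T, F]
r5 m[φ2→A] = [T, T, T]
r5 m[φ2→E] = [F, T, F]
r5 m[φ3→A] = [T, T, F]
r5 m[φ3→H] = [F, T, T]
r5 m[φ4→C] = [T, T, T]
r5 m[φ4→H] = [T, T, T]
r5 m[φ5→Q] = [T, T, T]
r5 m[φ5→S] = [F, T, T]
r5 m[φ6→C] = [T, F, T]
r5 m[φ6→B] = [T, T, T]
r5 m[φ7→B] = [T, T, T]
r5 m[φ7→J] = [T, T, T]
r5 m[φ8→H] = [T, T, T]
r5 m[φ8→G] = [T, F, T]
r5 m[φ9→S] = [T, T, T]
r5 m[φ10→B] = [T, T, F]
r5 m[Q→φ0] = [T, T, T]
r5 m[Q→φ5] = [T, T, T]
r5 m[C→φ4] = [T, F, T]
r5 m[C→φ6] = [T, T, T]
r5 m[A→φ1] = [T, T, F]
r5 m[A→φ2] = [T, F, F]
r5 m[A→φ3] = [T, F, T]
r5 m[H→φ3] = [T, T, T]
r5 m[H→φ4] = [F, T, T]
r5 m[H→φ8] = [F, T, T]
r5 m[P→φ0] = [T, T, F]
r5 m[P→φ1] = [F, T, T]
r5 m[G→φ8] = [T, T, T]
r5 m[B→φ6] = [T, T, F]
r5 m[B→φ7] = [T, T, F]
r5 m[B→φ10] = [T, T, T]
r5 m[E→φ2] = [T, T, T]
r5 m[S→φ5] = [T, T, T]
r5 m[S→φ9] = [F, T, T]
r5 m[J→φ7] = [T, T, T]
fixed point reached at round 5
b[E] = ⊗ incoming = [F, T, F]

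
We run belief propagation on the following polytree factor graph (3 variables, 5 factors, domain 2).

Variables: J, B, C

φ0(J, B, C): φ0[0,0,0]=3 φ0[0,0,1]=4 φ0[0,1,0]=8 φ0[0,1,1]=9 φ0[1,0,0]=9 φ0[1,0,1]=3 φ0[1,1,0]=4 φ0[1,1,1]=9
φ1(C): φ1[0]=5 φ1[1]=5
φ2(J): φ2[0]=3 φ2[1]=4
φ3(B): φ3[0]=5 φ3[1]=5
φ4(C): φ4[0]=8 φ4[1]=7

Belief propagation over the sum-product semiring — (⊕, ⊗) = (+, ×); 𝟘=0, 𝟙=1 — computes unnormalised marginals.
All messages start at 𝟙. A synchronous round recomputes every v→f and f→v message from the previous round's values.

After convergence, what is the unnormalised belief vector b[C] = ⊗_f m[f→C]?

b[C] = [17000, 15225]

init: all messages = 𝟙 over 2 values
r1 m[φ0→J] = [24, 25]
r1 m[φ0→B] = [19, 30]
r1 m[φ0→C] = [24, 25]
r1 m[φ1→C] = [5, 5]
r1 m[φ2→J] = [3, 4]
r1 m[φ3→B] = [5, 5]
r1 m[φ4→C] = [8, 7]
r1 m[J→φ0] = [1, 1]
r1 m[J→φ2] = [1, 1]
r1 m[B→φ0] = [1, 1]
r1 m[B→φ3] = [1, 1]
r1 m[C→φ0] = [1, 1]
r1 m[C→φ1] = [1, 1]
r1 m[C→φ4] = [1, 1]
r2 m[φ0→J] = [24, 25]
r2 m[φ0→B] = [19, 30]
r2 m[φ0→C] = [24, 25]
r2 m[φ1→C] = [5, 5]
r2 m[φ2→J] = [3, 4]
r2 m[φ3→B] = [5, 5]
r2 m[φ4→C] = [8, 7]
r2 m[J→φ0] = [3, 4]
r2 m[J→φ2] = [24, 25]
r2 m[B→φ0] = [5, 5]
r2 m[B→φ3] = [19, 30]
r2 m[C→φ0] = [40, 35]
r2 m[C→φ1] = [192, 175]
r2 m[C→φ4] = [120, 125]
r3 m[φ0→J] = [4475, 4700]
r3 m[φ0→B] = [2640, 3805]
r3 m[φ0→C] = [425, 435]
r3 m[φ1→C] = [5, 5]
r3 m[φ2→J] = [3, 4]
r3 m[φ3→B] = [5, 5]
r3 m[φ4→C] = [8, 7]
r3 m[J→φ0] = [3, 4]
r3 m[J→φ2] = [24, 25]
r3 m[B→φ0] = [5, 5]
r3 m[B→φ3] = [19, 30]
r3 m[C→φ0] = [40, 35]
r3 m[C→φ1] = [192, 175]
r3 m[C→φ4] = [120, 125]
r4 m[φ0→J] = [4475, 4700]
r4 m[φ0→B] = [2640, 3805]
r4 m[φ0→C] = [425, 435]
r4 m[φ1→C] = [5, 5]
r4 m[φ2→J] = [3, 4]
r4 m[φ3→B] = [5, 5]
r4 m[φ4→C] = [8, 7]
r4 m[J→φ0] = [3, 4]
r4 m[J→φ2] = [4475, 4700]
r4 m[B→φ0] = [5, 5]
r4 m[B→φ3] = [2640, 3805]
r4 m[C→φ0] = [40, 35]
r4 m[C→φ1] = [3400, 3045]
r4 m[C→φ4] = [2125, 2175]
r5 m[φ0→J] = [4475, 4700]
r5 m[φ0→B] = [2640, 3805]
r5 m[φ0→C] = [425, 435]
r5 m[φ1→C] = [5, 5]
r5 m[φ2→J] = [3, 4]
r5 m[φ3→B] = [5, 5]
r5 m[φ4→C] = [8, 7]
r5 m[J→φ0] = [3, 4]
r5 m[J→φ2] = [4475, 4700]
r5 m[B→φ0] = [5, 5]
r5 m[B→φ3] = [2640, 3805]
r5 m[C→φ0] = [40, 35]
r5 m[C→φ1] = [3400, 3045]
r5 m[C→φ4] = [2125, 2175]
fixed point reached at round 5
b[C] = ⊗ incoming = [17000, 15225]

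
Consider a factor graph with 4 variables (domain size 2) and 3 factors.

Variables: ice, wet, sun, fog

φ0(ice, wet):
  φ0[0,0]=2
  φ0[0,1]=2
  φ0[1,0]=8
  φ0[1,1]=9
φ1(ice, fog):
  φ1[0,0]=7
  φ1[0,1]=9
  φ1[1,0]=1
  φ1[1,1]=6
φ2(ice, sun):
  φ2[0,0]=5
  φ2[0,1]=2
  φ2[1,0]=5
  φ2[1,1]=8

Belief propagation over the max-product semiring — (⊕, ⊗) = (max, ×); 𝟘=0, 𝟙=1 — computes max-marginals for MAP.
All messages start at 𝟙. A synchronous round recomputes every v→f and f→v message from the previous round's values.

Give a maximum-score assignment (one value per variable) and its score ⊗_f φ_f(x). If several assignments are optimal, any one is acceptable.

init: all messages = 𝟙 over 2 values
r1 m[φ0→ice] = [2, 9]
r1 m[φ0→wet] = [8, 9]
r1 m[φ1→ice] = [9, 6]
r1 m[φ1→fog] = [7, 9]
r1 m[φ2→ice] = [5, 8]
r1 m[φ2→sun] = [5, 8]
r1 m[ice→φ0] = [1, 1]
r1 m[ice→φ1] = [1, 1]
r1 m[ice→φ2] = [1, 1]
r1 m[wet→φ0] = [1, 1]
r1 m[sun→φ2] = [1, 1]
r1 m[fog→φ1] = [1, 1]
r2 m[φ0→ice] = [2, 9]
r2 m[φ0→wet] = [8, 9]
r2 m[φ1→ice] = [9, 6]
r2 m[φ1→fog] = [7, 9]
r2 m[φ2→ice] = [5, 8]
r2 m[φ2→sun] = [5, 8]
r2 m[ice→φ0] = [45, 48]
r2 m[ice→φ1] = [10, 72]
r2 m[ice→φ2] = [18, 54]
r2 m[wet→φ0] = [1, 1]
r2 m[sun→φ2] = [1, 1]
r2 m[fog→φ1] = [1, 1]
r3 m[φ0→ice] = [2, 9]
r3 m[φ0→wet] = [384, 432]
r3 m[φ1→ice] = [9, 6]
r3 m[φ1→fog] = [72, 432]
r3 m[φ2→ice] = [5, 8]
r3 m[φ2→sun] = [270, 432]
r3 m[ice→φ0] = [45, 48]
r3 m[ice→φ1] = [10, 72]
r3 m[ice→φ2] = [18, 54]
r3 m[wet→φ0] = [1, 1]
r3 m[sun→φ2] = [1, 1]
r3 m[fog→φ1] = [1, 1]
r4 m[φ0→ice] = [2, 9]
r4 m[φ0→wet] = [384, 432]
r4 m[φ1→ice] = [9, 6]
r4 m[φ1→fog] = [72, 432]
r4 m[φ2→ice] = [5, 8]
r4 m[φ2→sun] = [270, 432]
r4 m[ice→φ0] = [45, 48]
r4 m[ice→φ1] = [10, 72]
r4 m[ice→φ2] = [18, 54]
r4 m[wet→φ0] = [1, 1]
r4 m[sun→φ2] = [1, 1]
r4 m[fog→φ1] = [1, 1]
fixed point reached at round 4
traceback from ice: (ice=1, wet=1, sun=1, fog=1), score=432

assignment: (ice=1, wet=1, sun=1, fog=1); score = 432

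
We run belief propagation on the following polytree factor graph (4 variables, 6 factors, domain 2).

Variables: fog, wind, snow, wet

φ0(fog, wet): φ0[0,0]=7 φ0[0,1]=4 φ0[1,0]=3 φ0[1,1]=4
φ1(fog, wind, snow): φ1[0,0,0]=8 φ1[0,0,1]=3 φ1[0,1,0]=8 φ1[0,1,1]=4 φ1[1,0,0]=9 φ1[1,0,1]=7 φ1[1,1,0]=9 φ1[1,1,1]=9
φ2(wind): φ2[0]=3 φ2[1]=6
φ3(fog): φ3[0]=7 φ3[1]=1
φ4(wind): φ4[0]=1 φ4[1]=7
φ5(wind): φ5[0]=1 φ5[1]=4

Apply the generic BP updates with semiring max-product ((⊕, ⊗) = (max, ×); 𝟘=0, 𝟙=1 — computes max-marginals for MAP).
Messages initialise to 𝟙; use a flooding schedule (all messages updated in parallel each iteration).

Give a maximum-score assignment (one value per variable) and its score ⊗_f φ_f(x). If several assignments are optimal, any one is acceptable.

init: all messages = 𝟙 over 2 values
r1 m[φ0→fog] = [7, 4]
r1 m[φ0→wet] = [7, 4]
r1 m[φ1→fog] = [8, 9]
r1 m[φ1→wind] = [9, 9]
r1 m[φ1→snow] = [9, 9]
r1 m[φ2→wind] = [3, 6]
r1 m[φ3→fog] = [7, 1]
r1 m[φ4→wind] = [1, 7]
r1 m[φ5→wind] = [1, 4]
r1 m[fog→φ0] = [1, 1]
r1 m[fog→φ1] = [1, 1]
r1 m[fog→φ3] = [1, 1]
r1 m[wind→φ1] = [1, 1]
r1 m[wind→φ2] = [1, 1]
r1 m[wind→φ4] = [1, 1]
r1 m[wind→φ5] = [1, 1]
r1 m[snow→φ1] = [1, 1]
r1 m[wet→φ0] = [1, 1]
r2 m[φ0→fog] = [7, 4]
r2 m[φ0→wet] = [7, 4]
r2 m[φ1→fog] = [8, 9]
r2 m[φ1→wind] = [9, 9]
r2 m[φ1→snow] = [9, 9]
r2 m[φ2→wind] = [3, 6]
r2 m[φ3→fog] = [7, 1]
r2 m[φ4→wind] = [1, 7]
r2 m[φ5→wind] = [1, 4]
r2 m[fog→φ0] = [56, 9]
r2 m[fog→φ1] = [49, 4]
r2 m[fog→φ3] = [56, 36]
r2 m[wind→φ1] = [3, 168]
r2 m[wind→φ2] = [9, 252]
r2 m[wind→φ4] = [27, 216]
r2 m[wind→φ5] = [27, 378]
r2 m[snow→φ1] = [1, 1]
r2 m[wet→φ0] = [1, 1]
r3 m[φ0→fog] = [7, 4]
r3 m[φ0→wet] = [392, 224]
r3 m[φ1→fog] = [1344, 1512]
r3 m[φ1→wind] = [392, 392]
r3 m[φ1→snow] = [65856, 32928]
r3 m[φ2→wind] = [3, 6]
r3 m[φ3→fog] = [7, 1]
r3 m[φ4→wind] = [1, 7]
r3 m[φ5→wind] = [1, 4]
r3 m[fog→φ0] = [56, 9]
r3 m[fog→φ1] = [49, 4]
r3 m[fog→φ3] = [56, 36]
r3 m[wind→φ1] = [3, 168]
r3 m[wind→φ2] = [9, 252]
r3 m[wind→φ4] = [27, 216]
r3 m[wind→φ5] = [27, 378]
r3 m[snow→φ1] = [1, 1]
r3 m[wet→φ0] = [1, 1]
r4 m[φ0→fog] = [7, 4]
r4 m[φ0→wet] = [392, 224]
r4 m[φ1→fog] = [1344, 1512]
r4 m[φ1→wind] = [392, 392]
r4 m[φ1→snow] = [65856, 32928]
r4 m[φ2→wind] = [3, 6]
r4 m[φ3→fog] = [7, 1]
r4 m[φ4→wind] = [1, 7]
r4 m[φ5→wind] = [1, 4]
r4 m[fog→φ0] = [9408, 1512]
r4 m[fog→φ1] = [49, 4]
r4 m[fog→φ3] = [9408, 6048]
r4 m[wind→φ1] = [3, 168]
r4 m[wind→φ2] = [392, 10976]
r4 m[wind→φ4] = [1176, 9408]
r4 m[wind→φ5] = [1176, 16464]
r4 m[snow→φ1] = [1, 1]
r4 m[wet→φ0] = [1, 1]
r5 m[φ0→fog] = [7, 4]
r5 m[φ0→wet] = [65856, 37632]
r5 m[φ1→fog] = [1344, 1512]
r5 m[φ1→wind] = [392, 392]
r5 m[φ1→snow] = [65856, 32928]
r5 m[φ2→wind] = [3, 6]
r5 m[φ3→fog] = [7, 1]
r5 m[φ4→wind] = [1, 7]
r5 m[φ5→wind] = [1, 4]
r5 m[fog→φ0] = [9408, 1512]
r5 m[fog→φ1] = [49, 4]
r5 m[fog→φ3] = [9408, 6048]
r5 m[wind→φ1] = [3, 168]
r5 m[wind→φ2] = [392, 10976]
r5 m[wind→φ4] = [1176, 9408]
r5 m[wind→φ5] = [1176, 16464]
r5 m[snow→φ1] = [1, 1]
r5 m[wet→φ0] = [1, 1]
r6 m[φ0→fog] = [7, 4]
r6 m[φ0→wet] = [65856, 37632]
r6 m[φ1→fog] = [1344, 1512]
r6 m[φ1→wind] = [392, 392]
r6 m[φ1→snow] = [65856, 32928]
r6 m[φ2→wind] = [3, 6]
r6 m[φ3→fog] = [7, 1]
r6 m[φ4→wind] = [1, 7]
r6 m[φ5→wind] = [1, 4]
r6 m[fog→φ0] = [9408, 1512]
r6 m[fog→φ1] = [49, 4]
r6 m[fog→φ3] = [9408, 6048]
r6 m[wind→φ1] = [3, 168]
r6 m[wind→φ2] = [392, 10976]
r6 m[wind→φ4] = [1176, 9408]
r6 m[wind→φ5] = [1176, 16464]
r6 m[snow→φ1] = [1, 1]
r6 m[wet→φ0] = [1, 1]
fixed point reached at round 6
traceback from fog: (fog=0, wind=1, snow=0, wet=0), score=65856

assignment: (fog=0, wind=1, snow=0, wet=0); score = 65856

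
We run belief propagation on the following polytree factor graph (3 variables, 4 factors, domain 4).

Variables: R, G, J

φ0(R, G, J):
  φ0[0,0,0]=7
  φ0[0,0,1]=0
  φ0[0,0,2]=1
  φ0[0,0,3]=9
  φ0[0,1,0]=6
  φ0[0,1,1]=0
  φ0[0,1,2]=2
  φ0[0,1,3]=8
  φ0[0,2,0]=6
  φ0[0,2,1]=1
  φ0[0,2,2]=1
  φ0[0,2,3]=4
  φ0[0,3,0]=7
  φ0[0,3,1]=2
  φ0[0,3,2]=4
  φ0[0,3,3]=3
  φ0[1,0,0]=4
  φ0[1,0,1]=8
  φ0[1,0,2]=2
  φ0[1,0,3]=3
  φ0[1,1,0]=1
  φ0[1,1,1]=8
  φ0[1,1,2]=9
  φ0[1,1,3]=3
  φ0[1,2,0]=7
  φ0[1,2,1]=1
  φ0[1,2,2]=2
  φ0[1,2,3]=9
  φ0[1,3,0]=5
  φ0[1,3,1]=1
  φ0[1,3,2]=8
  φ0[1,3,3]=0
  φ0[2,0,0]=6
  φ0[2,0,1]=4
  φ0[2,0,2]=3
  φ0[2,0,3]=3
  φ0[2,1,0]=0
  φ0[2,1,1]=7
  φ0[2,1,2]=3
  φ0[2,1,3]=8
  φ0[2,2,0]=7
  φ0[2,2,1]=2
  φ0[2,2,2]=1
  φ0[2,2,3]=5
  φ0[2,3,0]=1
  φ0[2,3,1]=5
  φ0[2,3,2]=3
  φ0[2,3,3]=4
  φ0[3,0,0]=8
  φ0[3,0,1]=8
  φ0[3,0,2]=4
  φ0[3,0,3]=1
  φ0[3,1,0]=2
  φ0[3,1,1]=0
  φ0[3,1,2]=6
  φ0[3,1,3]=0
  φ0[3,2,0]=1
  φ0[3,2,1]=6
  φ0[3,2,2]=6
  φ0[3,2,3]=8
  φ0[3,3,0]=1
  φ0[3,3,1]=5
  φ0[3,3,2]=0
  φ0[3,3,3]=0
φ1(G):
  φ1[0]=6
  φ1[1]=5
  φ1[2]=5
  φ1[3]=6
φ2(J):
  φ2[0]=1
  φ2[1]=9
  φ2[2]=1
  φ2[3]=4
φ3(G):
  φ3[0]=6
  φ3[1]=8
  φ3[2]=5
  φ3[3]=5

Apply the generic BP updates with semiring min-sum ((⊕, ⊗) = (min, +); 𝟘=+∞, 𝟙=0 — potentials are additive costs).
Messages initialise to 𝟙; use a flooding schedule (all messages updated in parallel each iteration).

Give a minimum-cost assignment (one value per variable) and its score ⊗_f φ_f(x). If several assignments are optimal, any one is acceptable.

assignment: (R=0, G=2, J=2); score = 12

init: all messages = 𝟙 over 4 values
r1 m[φ0→R] = [0, 0, 0, 0]
r1 m[φ0→G] = [0, 0, 1, 0]
r1 m[φ0→J] = [0, 0, 0, 0]
r1 m[φ1→G] = [6, 5, 5, 6]
r1 m[φ2→J] = [1, 9, 1, 4]
r1 m[φ3→G] = [6, 8, 5, 5]
r1 m[R→φ0] = [0, 0, 0, 0]
r1 m[G→φ0] = [0, 0, 0, 0]
r1 m[G→φ1] = [0, 0, 0, 0]
r1 m[G→φ3] = [0, 0, 0, 0]
r1 m[J→φ0] = [0, 0, 0, 0]
r1 m[J→φ2] = [0, 0, 0, 0]
r2 m[φ0→R] = [0, 0, 0, 0]
r2 m[φ0→G] = [0, 0, 1, 0]
r2 m[φ0→J] = [0, 0, 0, 0]
r2 m[φ1→G] = [6, 5, 5, 6]
r2 m[φ2→J] = [1, 9, 1, 4]
r2 m[φ3→G] = [6, 8, 5, 5]
r2 m[R→φ0] = [0, 0, 0, 0]
r2 m[G→φ0] = [12, 13, 10, 11]
r2 m[G→φ1] = [6, 8, 6, 5]
r2 m[G→φ3] = [6, 5, 6, 6]
r2 m[J→φ0] = [1, 9, 1, 4]
r2 m[J→φ2] = [0, 0, 0, 0]
r3 m[φ0→R] = [12, 13, 12, 12]
r3 m[φ0→G] = [2, 1, 2, 1]
r3 m[φ0→J] = [11, 11, 11, 11]
r3 m[φ1→G] = [6, 5, 5, 6]
r3 m[φ2→J] = [1, 9, 1, 4]
r3 m[φ3→G] = [6, 8, 5, 5]
r3 m[R→φ0] = [0, 0, 0, 0]
r3 m[G→φ0] = [12, 13, 10, 11]
r3 m[G→φ1] = [6, 8, 6, 5]
r3 m[G→φ3] = [6, 5, 6, 6]
r3 m[J→φ0] = [1, 9, 1, 4]
r3 m[J→φ2] = [0, 0, 0, 0]
r4 m[φ0→R] = [12, 13, 12, 12]
r4 m[φ0→G] = [2, 1, 2, 1]
r4 m[φ0→J] = [11, 11, 11, 11]
r4 m[φ1→G] = [6, 5, 5, 6]
r4 m[φ2→J] = [1, 9, 1, 4]
r4 m[φ3→G] = [6, 8, 5, 5]
r4 m[R→φ0] = [0, 0, 0, 0]
r4 m[G→φ0] = [12, 13, 10, 11]
r4 m[G→φ1] = [8, 9, 7, 6]
r4 m[G→φ3] = [8, 6, 7, 7]
r4 m[J→φ0] = [1, 9, 1, 4]
r4 m[J→φ2] = [11, 11, 11, 11]
r5 m[φ0→R] = [12, 13, 12, 12]
r5 m[φ0→G] = [2, 1, 2, 1]
r5 m[φ0→J] = [11, 11, 11, 11]
r5 m[φ1→G] = [6, 5, 5, 6]
r5 m[φ2→J] = [1, 9, 1, 4]
r5 m[φ3→G] = [6, 8, 5, 5]
r5 m[R→φ0] = [0, 0, 0, 0]
r5 m[G→φ0] = [12, 13, 10, 11]
r5 m[G→φ1] = [8, 9, 7, 6]
r5 m[G→φ3] = [8, 6, 7, 7]
r5 m[J→φ0] = [1, 9, 1, 4]
r5 m[J→φ2] = [11, 11, 11, 11]
fixed point reached at round 5
traceback from R: (R=0, G=2, J=2), score=12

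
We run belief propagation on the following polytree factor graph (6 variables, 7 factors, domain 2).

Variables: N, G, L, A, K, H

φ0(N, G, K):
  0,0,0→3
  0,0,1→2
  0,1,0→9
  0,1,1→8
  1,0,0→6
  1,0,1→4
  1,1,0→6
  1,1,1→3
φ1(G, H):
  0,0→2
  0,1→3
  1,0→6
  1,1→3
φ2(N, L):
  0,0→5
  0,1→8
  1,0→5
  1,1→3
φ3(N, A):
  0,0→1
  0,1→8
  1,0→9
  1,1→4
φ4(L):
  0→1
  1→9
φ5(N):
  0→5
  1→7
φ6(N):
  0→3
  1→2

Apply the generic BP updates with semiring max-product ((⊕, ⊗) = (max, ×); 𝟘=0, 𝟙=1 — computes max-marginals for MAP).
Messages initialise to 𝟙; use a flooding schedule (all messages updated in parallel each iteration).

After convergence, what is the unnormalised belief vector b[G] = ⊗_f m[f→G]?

init: all messages = 𝟙 over 2 values
r1 m[φ0→N] = [9, 6]
r1 m[φ0→G] = [6, 9]
r1 m[φ0→K] = [9, 8]
r1 m[φ1→G] = [3, 6]
r1 m[φ1→H] = [6, 3]
r1 m[φ2→N] = [8, 5]
r1 m[φ2→L] = [5, 8]
r1 m[φ3→N] = [8, 9]
r1 m[φ3→A] = [9, 8]
r1 m[φ4→L] = [1, 9]
r1 m[φ5→N] = [5, 7]
r1 m[φ6→N] = [3, 2]
r1 m[N→φ0] = [1, 1]
r1 m[N→φ2] = [1, 1]
r1 m[N→φ3] = [1, 1]
r1 m[N→φ5] = [1, 1]
r1 m[N→φ6] = [1, 1]
r1 m[G→φ0] = [1, 1]
r1 m[G→φ1] = [1, 1]
r1 m[L→φ2] = [1, 1]
r1 m[L→φ4] = [1, 1]
r1 m[A→φ3] = [1, 1]
r1 m[K→φ0] = [1, 1]
r1 m[H→φ1] = [1, 1]
r2 m[φ0→N] = [9, 6]
r2 m[φ0→G] = [6, 9]
r2 m[φ0→K] = [9, 8]
r2 m[φ1→G] = [3, 6]
r2 m[φ1→H] = [6, 3]
r2 m[φ2→N] = [8, 5]
r2 m[φ2→L] = [5, 8]
r2 m[φ3→N] = [8, 9]
r2 m[φ3→A] = [9, 8]
r2 m[φ4→L] = [1, 9]
r2 m[φ5→N] = [5, 7]
r2 m[φ6→N] = [3, 2]
r2 m[N→φ0] = [960, 630]
r2 m[N→φ2] = [1080, 756]
r2 m[N→φ3] = [1080, 420]
r2 m[N→φ5] = [1728, 540]
r2 m[N→φ6] = [2880, 1890]
r2 m[G→φ0] = [3, 6]
r2 m[G→φ1] = [6, 9]
r2 m[L→φ2] = [1, 9]
r2 m[L→φ4] = [5, 8]
r2 m[A→φ3] = [1, 1]
r2 m[K→φ0] = [1, 1]
r2 m[H→φ1] = [1, 1]
r3 m[φ0→N] = [54, 36]
r3 m[φ0→G] = [3780, 8640]
r3 m[φ0→K] = [51840, 46080]
r3 m[φ1→G] = [3, 6]
r3 m[φ1→H] = [54, 27]
r3 m[φ2→N] = [72, 27]
r3 m[φ2→L] = [5400, 8640]
r3 m[φ3→N] = [8, 9]
r3 m[φ3→A] = [3780, 8640]
r3 m[φ4→L] = [1, 9]
r3 m[φ5→N] = [5, 7]
r3 m[φ6→N] = [3, 2]
r3 m[N→φ0] = [960, 630]
r3 m[N→φ2] = [1080, 756]
r3 m[N→φ3] = [1080, 420]
r3 m[N→φ5] = [1728, 540]
r3 m[N→φ6] = [2880, 1890]
r3 m[G→φ0] = [3, 6]
r3 m[G→φ1] = [6, 9]
r3 m[L→φ2] = [1, 9]
r3 m[L→φ4] = [5, 8]
r3 m[A→φ3] = [1, 1]
r3 m[K→φ0] = [1, 1]
r3 m[H→φ1] = [1, 1]
r4 m[φ0→N] = [54, 36]
r4 m[φ0→G] = [3780, 8640]
r4 m[φ0→K] = [51840, 46080]
r4 m[φ1→G] = [3, 6]
r4 m[φ1→H] = [54, 27]
r4 m[φ2→N] = [72, 27]
r4 m[φ2→L] = [5400, 8640]
r4 m[φ3→N] = [8, 9]
r4 m[φ3→A] = [3780, 8640]
r4 m[φ4→L] = [1, 9]
r4 m[φ5→N] = [5, 7]
r4 m[φ6→N] = [3, 2]
r4 m[N→φ0] = [8640, 3402]
r4 m[N→φ2] = [6480, 4536]
r4 m[N→φ3] = [58320, 13608]
r4 m[N→φ5] = [93312, 17496]
r4 m[N→φ6] = [155520, 61236]
r4 m[G→φ0] = [3, 6]
r4 m[G→φ1] = [3780, 8640]
r4 m[L→φ2] = [1, 9]
r4 m[L→φ4] = [5400, 8640]
r4 m[A→φ3] = [1, 1]
r4 m[K→φ0] = [1, 1]
r4 m[H→φ1] = [1, 1]
r5 m[φ0→N] = [54, 36]
r5 m[φ0→G] = [25920, 77760]
r5 m[φ0→K] = [466560, 414720]
r5 m[φ1→G] = [3, 6]
r5 m[φ1→H] = [51840, 25920]
r5 m[φ2→N] = [72, 27]
r5 m[φ2→L] = [32400, 51840]
r5 m[φ3→N] = [8, 9]
r5 m[φ3→A] = [122472, 466560]
r5 m[φ4→L] = [1, 9]
r5 m[φ5→N] = [5, 7]
r5 m[φ6→N] = [3, 2]
r5 m[N→φ0] = [8640, 3402]
r5 m[N→φ2] = [6480, 4536]
r5 m[N→φ3] = [58320, 13608]
r5 m[N→φ5] = [93312, 17496]
r5 m[N→φ6] = [155520, 61236]
r5 m[G→φ0] = [3, 6]
r5 m[G→φ1] = [3780, 8640]
r5 m[L→φ2] = [1, 9]
r5 m[L→φ4] = [5400, 8640]
r5 m[A→φ3] = [1, 1]
r5 m[K→φ0] = [1, 1]
r5 m[H→φ1] = [1, 1]
r6 m[φ0→N] = [54, 36]
r6 m[φ0→G] = [25920, 77760]
r6 m[φ0→K] = [466560, 414720]
r6 m[φ1→G] = [3, 6]
r6 m[φ1→H] = [51840, 25920]
r6 m[φ2→N] = [72, 27]
r6 m[φ2→L] = [32400, 51840]
r6 m[φ3→N] = [8, 9]
r6 m[φ3→A] = [122472, 466560]
r6 m[φ4→L] = [1, 9]
r6 m[φ5→N] = [5, 7]
r6 m[φ6→N] = [3, 2]
r6 m[N→φ0] = [8640, 3402]
r6 m[N→φ2] = [6480, 4536]
r6 m[N→φ3] = [58320, 13608]
r6 m[N→φ5] = [93312, 17496]
r6 m[N→φ6] = [155520, 61236]
r6 m[G→φ0] = [3, 6]
r6 m[G→φ1] = [25920, 77760]
r6 m[L→φ2] = [1, 9]
r6 m[L→φ4] = [32400, 51840]
r6 m[A→φ3] = [1, 1]
r6 m[K→φ0] = [1, 1]
r6 m[H→φ1] = [1, 1]
r7 m[φ0→N] = [54, 36]
r7 m[φ0→G] = [25920, 77760]
r7 m[φ0→K] = [466560, 414720]
r7 m[φ1→G] = [3, 6]
r7 m[φ1→H] = [466560, 233280]
r7 m[φ2→N] = [72, 27]
r7 m[φ2→L] = [32400, 51840]
r7 m[φ3→N] = [8, 9]
r7 m[φ3→A] = [122472, 466560]
r7 m[φ4→L] = [1, 9]
r7 m[φ5→N] = [5, 7]
r7 m[φ6→N] = [3, 2]
r7 m[N→φ0] = [8640, 3402]
r7 m[N→φ2] = [6480, 4536]
r7 m[N→φ3] = [58320, 13608]
r7 m[N→φ5] = [93312, 17496]
r7 m[N→φ6] = [155520, 61236]
r7 m[G→φ0] = [3, 6]
r7 m[G→φ1] = [25920, 77760]
r7 m[L→φ2] = [1, 9]
r7 m[L→φ4] = [32400, 51840]
r7 m[A→φ3] = [1, 1]
r7 m[K→φ0] = [1, 1]
r7 m[H→φ1] = [1, 1]
r8 m[φ0→N] = [54, 36]
r8 m[φ0→G] = [25920, 77760]
r8 m[φ0→K] = [466560, 414720]
r8 m[φ1→G] = [3, 6]
r8 m[φ1→H] = [466560, 233280]
r8 m[φ2→N] = [72, 27]
r8 m[φ2→L] = [32400, 51840]
r8 m[φ3→N] = [8, 9]
r8 m[φ3→A] = [122472, 466560]
r8 m[φ4→L] = [1, 9]
r8 m[φ5→N] = [5, 7]
r8 m[φ6→N] = [3, 2]
r8 m[N→φ0] = [8640, 3402]
r8 m[N→φ2] = [6480, 4536]
r8 m[N→φ3] = [58320, 13608]
r8 m[N→φ5] = [93312, 17496]
r8 m[N→φ6] = [155520, 61236]
r8 m[G→φ0] = [3, 6]
r8 m[G→φ1] = [25920, 77760]
r8 m[L→φ2] = [1, 9]
r8 m[L→φ4] = [32400, 51840]
r8 m[A→φ3] = [1, 1]
r8 m[K→φ0] = [1, 1]
r8 m[H→φ1] = [1, 1]
fixed point reached at round 8
b[G] = ⊗ incoming = [77760, 466560]

b[G] = [77760, 466560]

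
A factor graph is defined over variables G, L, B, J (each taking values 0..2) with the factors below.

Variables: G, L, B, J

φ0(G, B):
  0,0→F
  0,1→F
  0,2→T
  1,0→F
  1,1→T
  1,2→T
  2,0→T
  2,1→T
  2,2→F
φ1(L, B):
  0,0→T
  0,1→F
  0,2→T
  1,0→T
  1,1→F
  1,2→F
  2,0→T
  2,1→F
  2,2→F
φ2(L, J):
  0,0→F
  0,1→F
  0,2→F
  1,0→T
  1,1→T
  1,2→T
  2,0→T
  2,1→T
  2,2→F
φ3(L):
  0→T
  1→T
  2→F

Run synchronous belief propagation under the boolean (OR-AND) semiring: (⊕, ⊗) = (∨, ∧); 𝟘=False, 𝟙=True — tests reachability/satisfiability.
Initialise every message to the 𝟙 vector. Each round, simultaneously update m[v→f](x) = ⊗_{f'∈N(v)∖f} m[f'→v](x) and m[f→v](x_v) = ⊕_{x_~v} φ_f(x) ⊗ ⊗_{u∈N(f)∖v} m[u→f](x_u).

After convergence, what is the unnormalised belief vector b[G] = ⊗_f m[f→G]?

init: all messages = 𝟙 over 3 values
r1 m[φ0→G] = [T, T, T]
r1 m[φ0→B] = [T, T, T]
r1 m[φ1→L] = [T, T, T]
r1 m[φ1→B] = [T, F, T]
r1 m[φ2→L] = [F, T, T]
r1 m[φ2→J] = [T, T, T]
r1 m[φ3→L] = [T, T, F]
r1 m[G→φ0] = [T, T, T]
r1 m[L→φ1] = [T, T, T]
r1 m[L→φ2] = [T, T, T]
r1 m[L→φ3] = [T, T, T]
r1 m[B→φ0] = [T, T, T]
r1 m[B→φ1] = [T, T, T]
r1 m[J→φ2] = [T, T, T]
r2 m[φ0→G] = [T, T, T]
r2 m[φ0→B] = [T, T, T]
r2 m[φ1→L] = [T, T, T]
r2 m[φ1→B] = [T, F, T]
r2 m[φ2→L] = [F, T, T]
r2 m[φ2→J] = [T, T, T]
r2 m[φ3→L] = [T, T, F]
r2 m[G→φ0] = [T, T, T]
r2 m[L→φ1] = [F, T, F]
r2 m[L→φ2] = [T, T, F]
r2 m[L→φ3] = [F, T, T]
r2 m[B→φ0] = [T, F, T]
r2 m[B→φ1] = [T, T, T]
r2 m[J→φ2] = [T, T, T]
r3 m[φ0→G] = [T, T, T]
r3 m[φ0→B] = [T, T, T]
r3 m[φ1→L] = [T, T, T]
r3 m[φ1→B] = [T, F, F]
r3 m[φ2→L] = [F, T, T]
r3 m[φ2→J] = [T, T, T]
r3 m[φ3→L] = [T, T, F]
r3 m[G→φ0] = [T, T, T]
r3 m[L→φ1] = [F, T, F]
r3 m[L→φ2] = [T, T, F]
r3 m[L→φ3] = [F, T, T]
r3 m[B→φ0] = [T, F, T]
r3 m[B→φ1] = [T, T, T]
r3 m[J→φ2] = [T, T, T]
r4 m[φ0→G] = [T, T, T]
r4 m[φ0→B] = [T, T, T]
r4 m[φ1→L] = [T, T, T]
r4 m[φ1→B] = [T, F, F]
r4 m[φ2→L] = [F, T, T]
r4 m[φ2→J] = [T, T, T]
r4 m[φ3→L] = [T, T, F]
r4 m[G→φ0] = [T, T, T]
r4 m[L→φ1] = [F, T, F]
r4 m[L→φ2] = [T, T, F]
r4 m[L→φ3] = [F, T, T]
r4 m[B→φ0] = [T, F, F]
r4 m[B→φ1] = [T, T, T]
r4 m[J→φ2] = [T, T, T]
r5 m[φ0→G] = [F, F, T]
r5 m[φ0→B] = [T, T, T]
r5 m[φ1→L] = [T, T, T]
r5 m[φ1→B] = [T, F, F]
r5 m[φ2→L] = [F, T, T]
r5 m[φ2→J] = [T, T, T]
r5 m[φ3→L] = [T, T, F]
r5 m[G→φ0] = [T, T, T]
r5 m[L→φ1] = [F, T, F]
r5 m[L→φ2] = [T, T, F]
r5 m[L→φ3] = [F, T, T]
r5 m[B→φ0] = [T, F, F]
r5 m[B→φ1] = [T, T, T]
r5 m[J→φ2] = [T, T, T]
r6 m[φ0→G] = [F, F, T]
r6 m[φ0→B] = [T, T, T]
r6 m[φ1→L] = [T, T, T]
r6 m[φ1→B] = [T, F, F]
r6 m[φ2→L] = [F, T, T]
r6 m[φ2→J] = [T, T, T]
r6 m[φ3→L] = [T, T, F]
r6 m[G→φ0] = [T, T, T]
r6 m[L→φ1] = [F, T, F]
r6 m[L→φ2] = [T, T, F]
r6 m[L→φ3] = [F, T, T]
r6 m[B→φ0] = [T, F, F]
r6 m[B→φ1] = [T, T, T]
r6 m[J→φ2] = [T, T, T]
fixed point reached at round 6
b[G] = ⊗ incoming = [F, F, T]

b[G] = [F, F, T]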